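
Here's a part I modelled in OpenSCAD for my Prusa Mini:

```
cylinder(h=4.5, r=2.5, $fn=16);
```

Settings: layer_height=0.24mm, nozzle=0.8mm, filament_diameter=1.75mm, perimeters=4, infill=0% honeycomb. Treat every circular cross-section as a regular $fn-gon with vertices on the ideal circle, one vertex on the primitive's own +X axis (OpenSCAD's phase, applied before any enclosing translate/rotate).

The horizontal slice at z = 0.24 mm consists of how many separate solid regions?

1

At z = 0.24 mm: the cylinder: section is a regular 16-gon, circumradius r=2.5. The result has 1 disconnected region.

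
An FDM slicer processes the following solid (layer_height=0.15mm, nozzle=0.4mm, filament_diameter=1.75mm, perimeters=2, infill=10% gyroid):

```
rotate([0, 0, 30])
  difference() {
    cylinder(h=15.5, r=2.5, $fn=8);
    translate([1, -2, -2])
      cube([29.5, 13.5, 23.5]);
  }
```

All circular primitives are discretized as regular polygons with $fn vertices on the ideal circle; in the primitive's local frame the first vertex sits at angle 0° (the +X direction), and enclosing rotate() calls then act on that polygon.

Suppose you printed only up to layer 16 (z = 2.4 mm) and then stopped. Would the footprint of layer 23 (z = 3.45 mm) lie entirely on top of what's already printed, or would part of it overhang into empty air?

entirely on top

Compare the two slices. At z = 2.4: the r=2.5 cylinder gives a regular 8-gon of circumradius 2.5 (constant along its height) (area = (8/2)·2.500²·sin(360°/8) = 17.68 mm²); the cube at (1, -2) (footprint 29.5×13.5) is included at this height (area 398.25 mm²); Subtracting the remaining from the first: starting from the r=2.5 cylinder (17.68 mm²), the 29.5×13.5 cube at (1, -2) partially overlaps it — only the 4.24 mm² overlap (of its 398.25 mm²) is removed, clipping the outline — area = 13.43 mm²; (whole slice rotated 30° about Z — lengths, areas and connectivity unchanged). At z = 3.45: the r=2.5 cylinder contributes a regular 8-gon of circumradius 2.5 (area = (8/2)·2.500²·sin(360°/8) = 17.68 mm²); the 29.5×13.5 cube at (1, -2) contributes its full rectangle (area 398.25 mm²); After the difference (first − rest): starting from the r=2.5 cylinder (17.68 mm²), the 29.5×13.5 cube at (1, -2) partially overlaps it — only the 4.24 mm² overlap (of its 398.25 mm²) is removed, clipping the outline — area = 13.43 mm²; (rotated 30° about Z; rotation is an isometry so areas/perimeters/island counts are preserved). Checking containment: the cross-section at z = 3.45 is a subset of the cross-section at z = 2.4.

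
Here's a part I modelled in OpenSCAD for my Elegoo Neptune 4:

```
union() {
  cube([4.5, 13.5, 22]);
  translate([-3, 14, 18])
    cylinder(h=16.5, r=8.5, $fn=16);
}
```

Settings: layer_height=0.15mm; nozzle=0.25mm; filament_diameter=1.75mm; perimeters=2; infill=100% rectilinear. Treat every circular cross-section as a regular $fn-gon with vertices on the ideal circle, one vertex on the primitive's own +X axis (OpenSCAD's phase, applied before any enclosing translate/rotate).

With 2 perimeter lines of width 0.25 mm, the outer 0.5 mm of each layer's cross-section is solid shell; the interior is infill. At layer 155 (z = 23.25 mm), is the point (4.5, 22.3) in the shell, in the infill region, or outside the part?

outside

At z = 23.25 mm: the cube does not reach this height (z outside [0, 22]); the r=8.5 cylinder at (-3, 14) contributes a regular 16-gon of circumradius 8.5; Merging all regions: only the r=8.5 cylinder at (-3, 14) is present, so the union is just that shape — 1 connected region. Overall, the cross-section is a single solid region. The nearest boundary edge runs (3.01, 20.01)→(0.25, 21.85); distance from the point to it = 2.73 mm. The point is not inside any of the regions above, so it lies outside the cross-section (2.73 mm from the nearest boundary).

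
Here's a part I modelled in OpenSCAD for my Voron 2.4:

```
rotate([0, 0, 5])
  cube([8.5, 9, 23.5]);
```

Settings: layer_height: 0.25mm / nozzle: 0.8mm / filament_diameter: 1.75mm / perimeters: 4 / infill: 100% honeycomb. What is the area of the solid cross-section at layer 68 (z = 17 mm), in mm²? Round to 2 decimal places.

76.50 mm²

At z = 17 mm: the 8.5×9 cube contributes its full rectangle (area 76.50 mm²); (rotated 5° about Z; rotation is an isometry so areas/perimeters/island counts are preserved). Overall, the cross-section is a single solid region. Net area = 76.50 mm².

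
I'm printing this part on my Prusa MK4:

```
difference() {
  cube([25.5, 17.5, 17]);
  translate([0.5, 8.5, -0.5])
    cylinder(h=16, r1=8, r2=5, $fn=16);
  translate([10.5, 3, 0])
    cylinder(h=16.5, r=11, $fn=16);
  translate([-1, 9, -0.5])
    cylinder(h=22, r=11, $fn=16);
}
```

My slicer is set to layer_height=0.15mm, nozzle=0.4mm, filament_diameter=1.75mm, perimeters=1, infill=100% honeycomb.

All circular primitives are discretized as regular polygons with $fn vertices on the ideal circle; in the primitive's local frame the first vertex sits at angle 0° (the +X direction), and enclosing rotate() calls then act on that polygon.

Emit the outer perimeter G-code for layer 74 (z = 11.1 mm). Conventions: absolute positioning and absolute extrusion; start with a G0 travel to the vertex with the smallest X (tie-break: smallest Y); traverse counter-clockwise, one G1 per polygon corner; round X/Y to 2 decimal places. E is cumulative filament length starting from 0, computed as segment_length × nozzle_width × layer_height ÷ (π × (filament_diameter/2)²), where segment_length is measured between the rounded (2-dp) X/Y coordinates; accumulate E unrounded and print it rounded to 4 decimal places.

G0 X5.70 Y17.50 Z11.10
G1 X6.78 Y16.78 E0.0324
G1 X8.85 Y13.67 E0.1256
G1 X10.50 Y14.00 E0.1675
G1 X14.71 Y13.16 E0.2746
G1 X18.28 Y10.78 E0.3817
G1 X20.66 Y7.21 E0.4887
G1 X21.50 Y3.00 E0.5958
G1 X20.90 Y0.00 E0.6721
G1 X25.50 Y0.00 E0.7868
G1 X25.50 Y17.50 E1.2234
G1 X5.70 Y17.50 E1.7173

At z = 11.1 mm: the cube is present — its section is the full 25.5×17.5 rectangle; the cone at (0.5, 8.5) (r1=8→r2=5) has section circumradius 5.825 here — a regular 16-gon; the r=11 cylinder at (10.5, 3) gives a regular 16-gon of circumradius 11 (constant along its height); the r=11 cylinder at (-1, 9) contributes a regular 16-gon of circumradius 11; After the difference (first − rest): starting from the 25.5×17.5 cube, the cone at (0.5, 8.5) partially overlaps it — only the 57.71 mm² overlap (of its 103.88 mm²) is removed, clipping the outline; the r=11 cylinder at (10.5, 3) partially overlaps it — only the 208.91 mm² overlap (of its 370.44 mm²) is removed, clipping the outline; the r=11 cylinder at (-1, 9) partially overlaps it — only the 30.70 mm² overlap (of its 370.44 mm²) is removed, clipping the outline — 1 connected region. The outline is a single polygon with 11 vertices. Extrusion per mm of travel: 0.4 × 0.15 / (π × 0.875²) = 0.024945. Accumulating E over each segment gives final E = 1.7173.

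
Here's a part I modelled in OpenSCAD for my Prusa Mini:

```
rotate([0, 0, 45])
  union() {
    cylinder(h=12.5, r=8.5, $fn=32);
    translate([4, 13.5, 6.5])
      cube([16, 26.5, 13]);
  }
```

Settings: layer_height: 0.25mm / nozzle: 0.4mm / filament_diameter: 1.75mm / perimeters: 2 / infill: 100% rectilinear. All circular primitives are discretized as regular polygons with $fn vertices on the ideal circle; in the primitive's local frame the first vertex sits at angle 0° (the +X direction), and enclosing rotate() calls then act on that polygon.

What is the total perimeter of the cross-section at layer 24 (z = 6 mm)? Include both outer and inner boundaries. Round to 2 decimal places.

At z = 6 mm: the cylinder: section is a regular 32-gon, circumradius r=8.5 (perimeter = 2·32·8.500·sin(180°/32) = 53.32 mm); the cube at (4, 13.5) is absent (z outside [6.5, 19.5]); Taking the union: only the r=8.5 cylinder is present, so the union is just that shape — boundary = 53.32 mm; (rotated 45° about Z; rotation is an isometry so areas/perimeters/island counts are preserved). Overall, the cross-section is a single solid region. Total boundary length (outer) = 53.32 mm.

53.32 mm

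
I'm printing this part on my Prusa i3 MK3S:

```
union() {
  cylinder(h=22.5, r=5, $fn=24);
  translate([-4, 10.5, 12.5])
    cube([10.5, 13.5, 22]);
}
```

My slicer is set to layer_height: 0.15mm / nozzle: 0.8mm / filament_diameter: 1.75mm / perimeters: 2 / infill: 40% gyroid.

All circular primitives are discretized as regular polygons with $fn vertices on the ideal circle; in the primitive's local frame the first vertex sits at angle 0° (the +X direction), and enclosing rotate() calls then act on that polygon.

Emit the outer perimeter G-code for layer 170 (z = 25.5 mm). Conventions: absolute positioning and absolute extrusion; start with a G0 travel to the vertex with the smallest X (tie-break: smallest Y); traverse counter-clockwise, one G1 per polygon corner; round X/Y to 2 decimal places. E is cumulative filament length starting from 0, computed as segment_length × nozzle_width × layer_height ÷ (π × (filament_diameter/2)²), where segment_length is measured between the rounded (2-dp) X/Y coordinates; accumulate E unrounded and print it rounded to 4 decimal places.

At z = 25.5 mm: the cylinder is absent (z outside [0, 22.5]); the 10.5×13.5 cube at (-4, 10.5) contributes its full rectangle; Merging all regions: only the 10.5×13.5 cube at (-4, 10.5) is present, so the union is just that shape — 1 connected region. The outline is a single polygon with 4 vertices. Extrusion per mm of travel: 0.8 × 0.15 / (π × 0.875²) = 0.049890. Accumulating E over each segment gives final E = 2.3947.

G0 X-4.00 Y10.50 Z25.50
G1 X6.50 Y10.50 E0.5238
G1 X6.50 Y24.00 E1.1974
G1 X-4.00 Y24.00 E1.7212
G1 X-4.00 Y10.50 E2.3947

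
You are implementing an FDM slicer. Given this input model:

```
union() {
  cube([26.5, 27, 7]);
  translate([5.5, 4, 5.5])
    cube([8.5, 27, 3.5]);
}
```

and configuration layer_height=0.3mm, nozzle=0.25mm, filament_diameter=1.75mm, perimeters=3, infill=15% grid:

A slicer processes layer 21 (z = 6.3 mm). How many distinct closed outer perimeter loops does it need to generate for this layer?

1

At z = 6.3 mm: the cube is present — its section is the full 26.5×27 rectangle; the cube at (5.5, 4) is present — its section is the full 8.5×27 rectangle; Combining (union): the regions partially overlap (shared area 195.50 mm²), so overlapping operands fuse into one piece — 1 connected region. The result has 1 disconnected region.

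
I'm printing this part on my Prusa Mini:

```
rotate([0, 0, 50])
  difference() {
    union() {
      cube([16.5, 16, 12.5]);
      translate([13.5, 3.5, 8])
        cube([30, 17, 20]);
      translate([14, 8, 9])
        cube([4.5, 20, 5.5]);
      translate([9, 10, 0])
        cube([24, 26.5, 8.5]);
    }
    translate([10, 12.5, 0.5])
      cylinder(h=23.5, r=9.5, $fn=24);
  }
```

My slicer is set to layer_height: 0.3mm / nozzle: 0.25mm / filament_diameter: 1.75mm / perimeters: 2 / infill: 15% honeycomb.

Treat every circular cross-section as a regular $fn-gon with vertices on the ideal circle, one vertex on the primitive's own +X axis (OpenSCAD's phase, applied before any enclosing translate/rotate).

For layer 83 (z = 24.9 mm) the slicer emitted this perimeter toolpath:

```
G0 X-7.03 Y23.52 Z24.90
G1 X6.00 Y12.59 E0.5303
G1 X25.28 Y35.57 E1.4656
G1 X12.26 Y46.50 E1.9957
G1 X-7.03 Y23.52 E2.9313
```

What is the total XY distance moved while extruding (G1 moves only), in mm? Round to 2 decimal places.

Sum the Euclidean lengths of each G1 segment: total = 94.01 mm.

94.01 mm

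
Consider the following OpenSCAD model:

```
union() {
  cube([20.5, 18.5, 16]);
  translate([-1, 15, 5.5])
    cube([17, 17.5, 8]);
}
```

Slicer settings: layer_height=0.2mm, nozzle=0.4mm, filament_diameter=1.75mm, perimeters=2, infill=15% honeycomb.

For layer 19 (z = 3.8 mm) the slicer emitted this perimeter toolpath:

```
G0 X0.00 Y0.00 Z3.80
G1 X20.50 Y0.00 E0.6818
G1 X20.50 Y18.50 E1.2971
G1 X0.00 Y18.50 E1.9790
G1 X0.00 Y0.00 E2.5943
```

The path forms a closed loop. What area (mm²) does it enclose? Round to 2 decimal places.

379.25 mm²

Apply the shoelace formula to the sequence of (X, Y) vertices; enclosed area = 379.25 mm².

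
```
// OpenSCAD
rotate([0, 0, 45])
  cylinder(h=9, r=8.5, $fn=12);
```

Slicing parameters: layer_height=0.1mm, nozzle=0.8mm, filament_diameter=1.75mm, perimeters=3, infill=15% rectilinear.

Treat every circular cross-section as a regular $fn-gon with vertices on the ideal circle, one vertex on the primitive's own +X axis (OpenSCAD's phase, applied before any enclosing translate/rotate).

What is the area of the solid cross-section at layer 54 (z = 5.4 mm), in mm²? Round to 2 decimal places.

At z = 5.4 mm: the r=8.5 cylinder contributes a regular 12-gon of circumradius 8.5 (area = (12/2)·8.500²·sin(360°/12) = 216.75 mm²); (rotated 45° about Z; rotation is an isometry so areas/perimeters/island counts are preserved). Overall, the cross-section is a single solid region. Net area = 216.75 mm².

216.75 mm²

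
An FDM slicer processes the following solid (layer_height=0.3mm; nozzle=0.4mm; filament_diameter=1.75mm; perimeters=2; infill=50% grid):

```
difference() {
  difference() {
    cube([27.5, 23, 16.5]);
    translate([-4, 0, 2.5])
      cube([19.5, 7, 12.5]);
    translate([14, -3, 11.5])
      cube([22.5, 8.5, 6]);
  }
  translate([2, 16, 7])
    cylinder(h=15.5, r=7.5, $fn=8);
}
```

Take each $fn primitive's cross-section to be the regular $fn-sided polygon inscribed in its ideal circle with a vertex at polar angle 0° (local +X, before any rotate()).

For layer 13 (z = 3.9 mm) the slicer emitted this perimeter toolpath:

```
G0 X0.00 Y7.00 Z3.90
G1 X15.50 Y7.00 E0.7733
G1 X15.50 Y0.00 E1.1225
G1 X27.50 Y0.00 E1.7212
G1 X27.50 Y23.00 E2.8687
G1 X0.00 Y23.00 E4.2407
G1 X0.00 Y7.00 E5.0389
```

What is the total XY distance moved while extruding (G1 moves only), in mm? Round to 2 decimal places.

101.00 mm

Sum the Euclidean lengths of each G1 segment: total = 101.00 mm.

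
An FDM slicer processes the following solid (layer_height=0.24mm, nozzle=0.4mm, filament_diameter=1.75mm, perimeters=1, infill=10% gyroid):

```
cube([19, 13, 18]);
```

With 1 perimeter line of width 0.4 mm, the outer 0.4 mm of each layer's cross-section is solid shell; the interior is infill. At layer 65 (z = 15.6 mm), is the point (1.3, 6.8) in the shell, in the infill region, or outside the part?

At z = 15.6 mm: the cube (footprint 19×13) is included at this height. Overall, the cross-section is a single solid region. The nearest boundary edge runs (0.00, 13.00)→(0.00, 0.00); distance from the point to it = 1.30 mm. The point is inside the cross-section and 1.30 mm from the nearest boundary — more than the 0.4 mm shell width (1 × 0.4), so it's in the infill interior.

infill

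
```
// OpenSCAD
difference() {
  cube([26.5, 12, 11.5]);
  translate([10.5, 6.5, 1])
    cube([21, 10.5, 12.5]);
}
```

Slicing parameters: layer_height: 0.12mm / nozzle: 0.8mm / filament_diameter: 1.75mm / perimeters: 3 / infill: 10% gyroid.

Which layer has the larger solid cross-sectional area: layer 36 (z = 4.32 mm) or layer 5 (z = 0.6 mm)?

layer 5 (z = 0.6 mm)

Layer 36 (z = 4.32): the 26.5×12 cube contributes its full rectangle (area 318.00 mm²); the cube at (10.5, 6.5) is present — its section is the full 21×10.5 rectangle (area 220.50 mm²); Subtracting the remaining from the first: starting from the 26.5×12 cube (318.00 mm²), the 21×10.5 cube at (10.5, 6.5) partially overlaps it — only the 88.00 mm² overlap (of its 220.50 mm²) is removed, clipping the outline — area = 230.00 mm². So its area = 230.00 mm². Layer 5 (z = 0.6): the cube is present — its section is the full 26.5×12 rectangle (area 318.00 mm²); the cube at (10.5, 6.5) does not reach this height (z outside [1, 13.5]); Taking the first minus the rest: none of the subtracted shapes is present at this height, so the 26.5×12 cube is unchanged — area = 318.00 mm². So its area = 318.00 mm². Layer 5 is larger (318.00 vs 230.00 mm²).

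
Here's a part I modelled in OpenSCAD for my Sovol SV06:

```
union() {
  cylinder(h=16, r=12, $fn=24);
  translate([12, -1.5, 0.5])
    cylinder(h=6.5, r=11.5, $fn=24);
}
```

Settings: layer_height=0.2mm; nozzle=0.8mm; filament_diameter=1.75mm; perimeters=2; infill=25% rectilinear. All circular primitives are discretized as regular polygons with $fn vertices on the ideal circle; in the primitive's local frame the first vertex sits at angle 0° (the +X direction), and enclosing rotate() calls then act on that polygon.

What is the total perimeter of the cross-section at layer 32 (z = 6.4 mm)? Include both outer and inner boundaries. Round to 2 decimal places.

99.18 mm

At z = 6.4 mm: the r=12 cylinder gives a regular 24-gon of circumradius 12 (constant along its height) (perimeter = 2·24·12.000·sin(180°/24) = 75.18 mm); the r=11.5 cylinder at (12, -1.5) gives a regular 24-gon of circumradius 11.5 (constant along its height) (perimeter = 2·24·11.500·sin(180°/24) = 72.05 mm); Taking the union: the regions partially overlap (shared area 159.35 mm²), so the edge portions inside another operand are dropped and the merged outline is re-measured after clipping — boundary = 99.18 mm. Overall, the cross-section is a single solid region. Total boundary length (outer) = 99.18 mm.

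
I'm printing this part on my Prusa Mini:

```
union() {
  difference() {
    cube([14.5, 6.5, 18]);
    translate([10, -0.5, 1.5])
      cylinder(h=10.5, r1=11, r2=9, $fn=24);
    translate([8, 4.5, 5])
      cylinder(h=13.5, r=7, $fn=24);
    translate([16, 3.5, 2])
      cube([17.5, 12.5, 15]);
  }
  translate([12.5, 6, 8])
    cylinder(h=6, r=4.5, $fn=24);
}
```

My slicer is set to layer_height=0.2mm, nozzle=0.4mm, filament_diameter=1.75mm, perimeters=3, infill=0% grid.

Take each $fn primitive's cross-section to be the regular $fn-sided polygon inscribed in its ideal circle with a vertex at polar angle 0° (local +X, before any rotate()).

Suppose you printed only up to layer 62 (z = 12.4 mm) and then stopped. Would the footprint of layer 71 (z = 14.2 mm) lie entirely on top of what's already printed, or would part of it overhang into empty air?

Compare the two slices. At z = 12.4: the 14.5×6.5 cube contributes its full rectangle (area 94.25 mm²); the cone at (10, -0.5) is not intersected at this z (z outside [1.5, 12]); the r=7 cylinder at (8, 4.5) gives a regular 24-gon of circumradius 7 (constant along its height) (area = (24/2)·7.000²·sin(360°/24) = 152.19 mm²); the cube at (16, 3.5) is present — its section is the full 17.5×12.5 rectangle (area 218.75 mm²); After the difference (first − rest): starting from the 14.5×6.5 cube (94.25 mm²), the r=7 cylinder at (8, 4.5) partially overlaps it — only the 83.90 mm² overlap (of its 152.19 mm²) is removed, clipping the outline; the 17.5×12.5 cube at (16, 3.5) misses the remaining region (no effect) — area = 10.35 mm²; the cylinder at (12.5, 6): section is a regular 24-gon, circumradius r=4.5 (area = (24/2)·4.500²·sin(360°/24) = 62.89 mm²); Merging all regions: the regions partially overlap — summed areas 73.24 mm² minus the doubly-counted overlap 0.00 mm² gives 73.24 mm² — area = 73.24 mm². At z = 14.2: the cube is present — its section is the full 14.5×6.5 rectangle (area 94.25 mm²); the cone at (10, -0.5) is absent (z outside [1.5, 12]); the r=7 cylinder at (8, 4.5) contributes a regular 24-gon of circumradius 7 (area = (24/2)·7.000²·sin(360°/24) = 152.19 mm²); the 17.5×12.5 cube at (16, 3.5) contributes its full rectangle (area 218.75 mm²); Subtracting the remaining from the first: starting from the 14.5×6.5 cube (94.25 mm²), the r=7 cylinder at (8, 4.5) partially overlaps it — only the 83.90 mm² overlap (of its 152.19 mm²) is removed, clipping the outline; the 17.5×12.5 cube at (16, 3.5) misses the remaining region (no effect) — area = 10.35 mm²; the cylinder at (12.5, 6) is absent (z outside [8, 14]); Combining (union): only the result so far is present, so the union is just that shape — area = 10.35 mm². Checking containment: the cross-section at z = 14.2 is a subset of the cross-section at z = 12.4.

entirely on top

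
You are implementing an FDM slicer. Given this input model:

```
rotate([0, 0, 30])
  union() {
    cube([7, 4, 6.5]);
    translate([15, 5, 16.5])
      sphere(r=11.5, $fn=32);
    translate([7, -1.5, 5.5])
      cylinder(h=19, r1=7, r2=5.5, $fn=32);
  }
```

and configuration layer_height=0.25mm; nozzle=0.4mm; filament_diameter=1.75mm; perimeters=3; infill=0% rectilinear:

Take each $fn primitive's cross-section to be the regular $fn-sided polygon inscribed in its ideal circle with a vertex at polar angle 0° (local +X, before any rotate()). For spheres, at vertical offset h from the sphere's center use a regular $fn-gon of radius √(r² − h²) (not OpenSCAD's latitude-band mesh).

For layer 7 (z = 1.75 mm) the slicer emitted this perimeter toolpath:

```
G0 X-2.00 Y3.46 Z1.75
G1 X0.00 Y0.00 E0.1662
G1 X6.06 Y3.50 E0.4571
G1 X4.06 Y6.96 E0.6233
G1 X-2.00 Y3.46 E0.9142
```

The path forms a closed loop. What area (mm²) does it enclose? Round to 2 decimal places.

27.97 mm²

Apply the shoelace formula to the sequence of (X, Y) vertices; enclosed area = 27.97 mm².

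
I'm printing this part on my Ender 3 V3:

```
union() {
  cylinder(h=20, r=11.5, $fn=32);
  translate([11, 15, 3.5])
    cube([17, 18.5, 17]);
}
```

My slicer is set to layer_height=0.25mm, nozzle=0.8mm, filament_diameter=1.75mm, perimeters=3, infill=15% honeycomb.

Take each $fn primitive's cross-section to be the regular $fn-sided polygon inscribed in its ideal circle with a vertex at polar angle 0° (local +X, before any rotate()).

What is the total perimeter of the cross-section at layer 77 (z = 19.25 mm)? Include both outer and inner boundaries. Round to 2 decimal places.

143.14 mm

At z = 19.25 mm: the cylinder: section is a regular 32-gon, circumradius r=11.5 (perimeter = 2·32·11.500·sin(180°/32) = 72.14 mm); the cube at (11, 15) is present — its section is the full 17×18.5 rectangle (perimeter 71.00 mm); Combining (union): the 2 present regions are separate (no shared area or edge), so areas and boundary lengths simply add and each stays a separate island — boundary = 143.14 mm. Overall, the cross-section has 2 separate islands. Total boundary length (outer) = 143.14 mm.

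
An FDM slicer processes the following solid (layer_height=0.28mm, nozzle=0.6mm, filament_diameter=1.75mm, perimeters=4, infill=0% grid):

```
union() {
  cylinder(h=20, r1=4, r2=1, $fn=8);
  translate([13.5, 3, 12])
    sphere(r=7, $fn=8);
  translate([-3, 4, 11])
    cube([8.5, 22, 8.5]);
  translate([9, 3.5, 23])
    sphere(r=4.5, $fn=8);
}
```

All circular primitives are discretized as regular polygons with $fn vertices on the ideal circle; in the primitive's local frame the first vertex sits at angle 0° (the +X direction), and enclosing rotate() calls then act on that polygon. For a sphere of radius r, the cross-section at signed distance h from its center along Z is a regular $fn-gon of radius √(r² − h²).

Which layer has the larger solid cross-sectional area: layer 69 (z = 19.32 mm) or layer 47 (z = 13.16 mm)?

Layer 69 (z = 19.32): the cone contributes a regular 8-gon of circumradius 1.102 (interpolated between r1=4 and r2=1 at t=0.966) (area = (8/2)·1.102²·sin(360°/8) = 3.43 mm²); the sphere at (13.5, 3) is absent (|z−center|=7.320 > r=7); the 8.5×22 cube at (-3, 4) contributes its full rectangle (area 187.00 mm²); the sphere at (9, 3.5): section is a regular 8-gon, circumradius = √(r²−h²) = √(4.5²−3.68²) = 2.590 (area = (8/2)·2.590²·sin(360°/8) = 18.97 mm²); Merging all regions: the 3 present regions are separate (no shared area or edge), so areas and boundary lengths simply add and each stays a separate island — area = 209.41 mm². So its area = 209.41 mm². Layer 47 (z = 13.16): the cone contributes a regular 8-gon of circumradius 2.026 (interpolated between r1=4 and r2=1 at t=0.658) (area = (8/2)·2.026²·sin(360°/8) = 11.61 mm²); the r=7 sphere at (13.5, 3) contributes a regular 8-gon of circumradius √(7²−1.16²) = 6.903 (area = (8/2)·6.903²·sin(360°/8) = 134.79 mm²); the cube at (-3, 4) is present — its section is the full 8.5×22 rectangle (area 187.00 mm²); the sphere at (9, 3.5) does not reach this height (|z−center|=9.840 > r=4.5); Combining (union): the 3 present regions are separate (no shared area or edge), so areas and boundary lengths simply add and each stays a separate island — area = 333.40 mm². So its area = 333.40 mm². Layer 47 is larger (333.40 vs 209.41 mm²).

layer 47 (z = 13.16 mm)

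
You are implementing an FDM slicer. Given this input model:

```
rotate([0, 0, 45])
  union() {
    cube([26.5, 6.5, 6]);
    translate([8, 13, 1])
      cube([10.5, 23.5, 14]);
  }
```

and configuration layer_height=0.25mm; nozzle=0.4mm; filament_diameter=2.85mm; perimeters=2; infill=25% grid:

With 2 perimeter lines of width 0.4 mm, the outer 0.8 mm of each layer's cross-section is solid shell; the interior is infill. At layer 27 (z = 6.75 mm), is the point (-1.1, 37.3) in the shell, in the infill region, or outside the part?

outside

At z = 6.75 mm: the cube is absent (z outside [0, 6]); the cube at (8, 13) is present — its section is the full 10.5×23.5 rectangle; Merging all regions: only the 10.5×23.5 cube at (8, 13) is present, so the union is just that shape — 1 connected region; (rotated 45° about Z; rotation is an isometry so areas/perimeters/island counts are preserved). Overall, the cross-section is a single solid region. Undo the 45° rotation: the query point maps to (25.597, 27.153) in the un-rotated model frame. The nearest boundary edge runs (18.50, 13.00)→(18.50, 36.50); distance from the point to it = 7.10 mm. The point is not inside any of the regions above, so it lies outside the cross-section (7.10 mm from the nearest boundary).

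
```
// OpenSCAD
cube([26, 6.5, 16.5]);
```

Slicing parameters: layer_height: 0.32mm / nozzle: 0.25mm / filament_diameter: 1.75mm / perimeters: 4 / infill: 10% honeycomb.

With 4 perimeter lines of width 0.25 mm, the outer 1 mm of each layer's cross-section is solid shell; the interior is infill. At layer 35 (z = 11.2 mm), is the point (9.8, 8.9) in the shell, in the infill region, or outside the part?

outside

At z = 11.2 mm: the cube is present — its section is the full 26×6.5 rectangle. Overall, the cross-section is a single solid region. The nearest boundary edge runs (26.00, 6.50)→(0.00, 6.50); distance from the point to it = 2.40 mm. The point is not inside any of the regions above, so it lies outside the cross-section (2.40 mm from the nearest boundary).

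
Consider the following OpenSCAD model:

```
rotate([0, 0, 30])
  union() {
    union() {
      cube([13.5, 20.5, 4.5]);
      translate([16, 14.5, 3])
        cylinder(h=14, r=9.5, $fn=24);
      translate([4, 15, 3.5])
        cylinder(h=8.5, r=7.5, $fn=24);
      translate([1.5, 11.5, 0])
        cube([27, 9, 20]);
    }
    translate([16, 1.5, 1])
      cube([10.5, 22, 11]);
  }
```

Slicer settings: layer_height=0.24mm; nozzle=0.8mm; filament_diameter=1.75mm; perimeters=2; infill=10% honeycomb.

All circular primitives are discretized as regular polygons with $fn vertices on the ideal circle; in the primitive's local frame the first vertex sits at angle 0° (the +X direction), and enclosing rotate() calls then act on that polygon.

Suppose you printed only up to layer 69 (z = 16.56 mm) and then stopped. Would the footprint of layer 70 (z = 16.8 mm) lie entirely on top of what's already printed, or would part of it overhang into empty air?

Compare the two slices. At z = 16.56: the cube is not intersected at this z (z outside [0, 4.5]); the r=9.5 cylinder at (16, 14.5) gives a regular 24-gon of circumradius 9.5 (constant along its height) (area = (24/2)·9.500²·sin(360°/24) = 280.30 mm²); the cylinder at (4, 15) does not reach this height (z outside [3.5, 12]); the cube at (1.5, 11.5) (footprint 27×9) is included at this height (area 243.00 mm²); Combining (union): the regions partially overlap — summed areas 523.30 mm² minus the doubly-counted overlap 160.90 mm² gives 362.40 mm² — area = 362.40 mm²; the cube at (16, 1.5) does not reach this height (z outside [1, 12]); Taking the union: only that combined region is present, so the union is just that shape — area = 362.40 mm²; (rotated 30° about Z; rotation is an isometry so areas/perimeters/island counts are preserved). At z = 16.8: the cube is not intersected at this z (z outside [0, 4.5]); the r=9.5 cylinder at (16, 14.5) gives a regular 24-gon of circumradius 9.5 (constant along its height) (area = (24/2)·9.500²·sin(360°/24) = 280.30 mm²); the cylinder at (4, 15) is not intersected at this z (z outside [3.5, 12]); the cube at (1.5, 11.5) (footprint 27×9) is included at this height (area 243.00 mm²); Merging all regions: the regions partially overlap — summed areas 523.30 mm² minus the doubly-counted overlap 160.90 mm² gives 362.40 mm² — area = 362.40 mm²; the cube at (16, 1.5) does not reach this height (z outside [1, 12]); Combining (union): only that combined region is present, so the union is just that shape — area = 362.40 mm²; (whole slice rotated 30° about Z — lengths, areas and connectivity unchanged). Checking containment: the cross-section at z = 16.8 is a subset of the cross-section at z = 16.56.

entirely on top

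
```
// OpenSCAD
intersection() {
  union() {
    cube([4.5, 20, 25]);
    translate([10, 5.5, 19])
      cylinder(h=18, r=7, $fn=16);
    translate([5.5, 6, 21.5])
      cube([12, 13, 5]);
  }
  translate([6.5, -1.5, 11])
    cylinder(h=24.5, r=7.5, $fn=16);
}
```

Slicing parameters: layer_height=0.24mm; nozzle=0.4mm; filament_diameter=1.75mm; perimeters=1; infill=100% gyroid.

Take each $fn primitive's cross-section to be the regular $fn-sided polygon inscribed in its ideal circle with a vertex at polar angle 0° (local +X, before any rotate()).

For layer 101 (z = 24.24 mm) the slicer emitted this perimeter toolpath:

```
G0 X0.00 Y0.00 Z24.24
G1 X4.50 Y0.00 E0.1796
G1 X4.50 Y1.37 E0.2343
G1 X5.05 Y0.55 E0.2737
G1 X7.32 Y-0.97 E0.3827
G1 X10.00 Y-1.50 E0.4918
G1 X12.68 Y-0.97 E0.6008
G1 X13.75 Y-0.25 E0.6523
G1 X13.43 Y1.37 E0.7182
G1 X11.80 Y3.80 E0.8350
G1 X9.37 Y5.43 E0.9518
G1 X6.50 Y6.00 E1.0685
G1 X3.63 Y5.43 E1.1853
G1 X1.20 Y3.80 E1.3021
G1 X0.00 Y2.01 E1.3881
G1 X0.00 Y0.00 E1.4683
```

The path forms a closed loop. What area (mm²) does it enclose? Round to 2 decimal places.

70.33 mm²

Apply the shoelace formula to the sequence of (X, Y) vertices; enclosed area = 70.33 mm².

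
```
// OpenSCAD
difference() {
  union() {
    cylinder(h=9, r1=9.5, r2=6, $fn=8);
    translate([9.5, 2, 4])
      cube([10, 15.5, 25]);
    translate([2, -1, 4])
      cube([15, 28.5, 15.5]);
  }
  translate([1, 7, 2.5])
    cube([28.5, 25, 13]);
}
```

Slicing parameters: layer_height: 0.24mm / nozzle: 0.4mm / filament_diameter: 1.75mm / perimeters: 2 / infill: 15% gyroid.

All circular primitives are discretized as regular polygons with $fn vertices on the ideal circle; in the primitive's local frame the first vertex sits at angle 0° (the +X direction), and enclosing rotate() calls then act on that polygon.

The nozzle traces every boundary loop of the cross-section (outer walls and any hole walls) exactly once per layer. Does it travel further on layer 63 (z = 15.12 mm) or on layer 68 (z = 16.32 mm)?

layer 68 (z = 16.32 mm)

Layer 63 (z = 15.12): the cone is absent (z outside [0, 9]); the cube at (9.5, 2) is present — its section is the full 10×15.5 rectangle (perimeter 51.00 mm); the cube at (2, -1) is present — its section is the full 15×28.5 rectangle (perimeter 87.00 mm); Combining (union): the regions partially overlap (shared area 116.25 mm²), so the edge portions inside another operand are dropped and the merged outline is re-measured after clipping — boundary = 92.00 mm; the 28.5×25 cube at (1, 7) contributes its full rectangle (perimeter 107.00 mm); Taking the first minus the rest: starting from that combined region, the 28.5×25 cube at (1, 7) partially overlaps it — only the 333.75 mm² overlap (of its 712.50 mm²) is removed, clipping the outline — boundary = 51.00 mm. So its perimeter = 51.00 mm. Layer 68 (z = 16.32): the cone is absent (z outside [0, 9]); the 10×15.5 cube at (9.5, 2) contributes its full rectangle (perimeter 51.00 mm); the cube at (2, -1) (footprint 15×28.5) is included at this height (perimeter 87.00 mm); Combining (union): the regions partially overlap (shared area 116.25 mm²), so the edge portions inside another operand are dropped and the merged outline is re-measured after clipping — boundary = 92.00 mm; the cube at (1, 7) is not intersected at this z (z outside [2.5, 15.5]); Taking the first minus the rest: none of the subtracted shapes is present at this height, so that combined region is unchanged — boundary = 92.00 mm. So its perimeter = 92.00 mm. Layer 68 is larger (92.00 vs 51.00 mm).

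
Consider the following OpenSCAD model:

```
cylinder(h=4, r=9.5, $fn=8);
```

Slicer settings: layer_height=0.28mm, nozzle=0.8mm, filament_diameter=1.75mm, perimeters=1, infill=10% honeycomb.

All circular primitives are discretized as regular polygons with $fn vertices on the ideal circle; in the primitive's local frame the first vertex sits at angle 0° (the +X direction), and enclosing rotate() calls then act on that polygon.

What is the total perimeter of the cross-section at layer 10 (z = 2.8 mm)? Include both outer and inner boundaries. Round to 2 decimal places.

58.17 mm

At z = 2.8 mm: the cylinder: section is a regular 8-gon, circumradius r=9.5 (perimeter = 2·8·9.500·sin(180°/8) = 58.17 mm). Overall, the cross-section is a single solid region. Total boundary length (outer) = 58.17 mm.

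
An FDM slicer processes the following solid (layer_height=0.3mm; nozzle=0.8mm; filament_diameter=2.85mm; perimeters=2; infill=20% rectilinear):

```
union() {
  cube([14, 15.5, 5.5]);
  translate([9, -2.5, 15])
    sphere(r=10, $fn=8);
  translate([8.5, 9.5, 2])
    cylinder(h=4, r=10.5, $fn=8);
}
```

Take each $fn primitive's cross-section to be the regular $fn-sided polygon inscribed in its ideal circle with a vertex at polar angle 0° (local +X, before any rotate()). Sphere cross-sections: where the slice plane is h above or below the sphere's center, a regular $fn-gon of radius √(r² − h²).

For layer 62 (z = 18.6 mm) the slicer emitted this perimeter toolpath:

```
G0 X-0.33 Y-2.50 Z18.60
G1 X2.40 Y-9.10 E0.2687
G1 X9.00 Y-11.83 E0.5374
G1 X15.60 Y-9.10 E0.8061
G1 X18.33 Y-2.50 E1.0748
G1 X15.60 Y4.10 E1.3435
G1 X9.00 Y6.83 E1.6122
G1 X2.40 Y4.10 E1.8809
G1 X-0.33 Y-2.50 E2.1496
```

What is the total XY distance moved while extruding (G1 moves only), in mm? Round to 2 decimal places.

Sum the Euclidean lengths of each G1 segment: total = 57.14 mm.

57.14 mm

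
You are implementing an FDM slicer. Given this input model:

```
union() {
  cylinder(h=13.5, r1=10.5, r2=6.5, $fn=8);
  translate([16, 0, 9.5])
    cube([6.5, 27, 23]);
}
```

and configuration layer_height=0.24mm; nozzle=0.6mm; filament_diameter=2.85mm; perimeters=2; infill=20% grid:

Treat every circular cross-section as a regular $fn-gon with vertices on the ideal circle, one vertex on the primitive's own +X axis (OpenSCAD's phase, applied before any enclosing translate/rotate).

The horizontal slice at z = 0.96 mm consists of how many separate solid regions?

At z = 0.96 mm: the cone contributes a regular 8-gon of circumradius 10.216 (interpolated between r1=10.5 and r2=6.5 at t=0.071); the cube at (16, 0) does not reach this height (z outside [9.5, 32.5]); Merging all regions: only the cone is present, so the union is just that shape — 1 connected region. The result has 1 disconnected region.

1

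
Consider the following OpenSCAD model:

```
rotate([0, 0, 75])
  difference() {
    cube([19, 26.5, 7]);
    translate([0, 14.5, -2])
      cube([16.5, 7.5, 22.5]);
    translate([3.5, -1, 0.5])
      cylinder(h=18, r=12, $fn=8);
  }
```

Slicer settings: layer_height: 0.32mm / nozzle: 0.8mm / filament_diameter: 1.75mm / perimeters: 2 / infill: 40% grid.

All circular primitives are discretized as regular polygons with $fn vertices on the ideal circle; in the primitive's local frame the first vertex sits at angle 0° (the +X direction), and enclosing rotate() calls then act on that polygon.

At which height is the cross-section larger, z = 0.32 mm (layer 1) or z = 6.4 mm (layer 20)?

Layer 1 (z = 0.32): the cube (footprint 19×26.5) is included at this height (area 503.50 mm²); the cube at (0, 14.5) is present — its section is the full 16.5×7.5 rectangle (area 123.75 mm²); the cylinder at (3.5, -1) is not intersected at this z (z outside [0.5, 18.5]); Taking the first minus the rest: starting from the 19×26.5 cube (503.50 mm²), the 16.5×7.5 cube at (0, 14.5) lies inside it touching the edge (removes its full 123.75 mm²) — area = 379.75 mm²; (rotated 75° about Z; rotation is an isometry so areas/perimeters/island counts are preserved). So its area = 379.75 mm². Layer 20 (z = 6.4): the cube is present — its section is the full 19×26.5 rectangle (area 503.50 mm²); the 16.5×7.5 cube at (0, 14.5) contributes its full rectangle (area 123.75 mm²); the r=12 cylinder at (3.5, -1) gives a regular 8-gon of circumradius 12 (constant along its height) (area = (8/2)·12.000²·sin(360°/8) = 407.29 mm²); Taking the first minus the rest: starting from the 19×26.5 cube (503.50 mm²), the 16.5×7.5 cube at (0, 14.5) lies inside it touching the edge (removes its full 123.75 mm²); the r=12 cylinder at (3.5, -1) partially overlaps it — only the 125.99 mm² overlap (of its 407.29 mm²) is removed, clipping the outline — area = 253.76 mm²; (whole slice rotated 75° about Z — lengths, areas and connectivity unchanged). So its area = 253.76 mm². Layer 1 is larger (379.75 vs 253.76 mm²).

layer 1 (z = 0.32 mm)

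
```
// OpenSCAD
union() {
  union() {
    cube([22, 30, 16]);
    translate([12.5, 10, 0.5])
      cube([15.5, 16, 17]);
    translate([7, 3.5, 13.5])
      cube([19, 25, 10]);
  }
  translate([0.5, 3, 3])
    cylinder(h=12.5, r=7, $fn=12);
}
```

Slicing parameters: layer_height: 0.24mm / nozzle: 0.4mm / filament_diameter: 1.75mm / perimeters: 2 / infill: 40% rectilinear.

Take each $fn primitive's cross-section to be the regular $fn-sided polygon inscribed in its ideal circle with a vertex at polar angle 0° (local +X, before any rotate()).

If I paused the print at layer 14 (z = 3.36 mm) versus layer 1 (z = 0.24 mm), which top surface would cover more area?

layer 14 (z = 3.36 mm)

Layer 14 (z = 3.36): the cube is present — its section is the full 22×30 rectangle (area 660.00 mm²); the cube at (12.5, 10) (footprint 15.5×16) is included at this height (area 248.00 mm²); the cube at (7, 3.5) is absent (z outside [13.5, 23.5]); Taking the union: the regions partially overlap — summed areas 908.00 mm² minus the doubly-counted overlap 152.00 mm² gives 756.00 mm² — area = 756.00 mm²; the r=7 cylinder at (0.5, 3) gives a regular 12-gon of circumradius 7 (constant along its height) (area = (12/2)·7.000²·sin(360°/12) = 147.00 mm²); Merging all regions: the regions partially overlap — summed areas 903.00 mm² minus the doubly-counted overlap 61.51 mm² gives 841.49 mm² — area = 841.49 mm². So its area = 841.49 mm². Layer 1 (z = 0.24): the cube is present — its section is the full 22×30 rectangle (area 660.00 mm²); the cube at (12.5, 10) does not reach this height (z outside [0.5, 17.5]); the cube at (7, 3.5) does not reach this height (z outside [13.5, 23.5]); Taking the union: only the 22×30 cube is present, so the union is just that shape — area = 660.00 mm²; the cylinder at (0.5, 3) is absent (z outside [3, 15.5]); Taking the union: only the result so far is present, so the union is just that shape — area = 660.00 mm². So its area = 660.00 mm². Layer 14 is larger (841.49 vs 660.00 mm²).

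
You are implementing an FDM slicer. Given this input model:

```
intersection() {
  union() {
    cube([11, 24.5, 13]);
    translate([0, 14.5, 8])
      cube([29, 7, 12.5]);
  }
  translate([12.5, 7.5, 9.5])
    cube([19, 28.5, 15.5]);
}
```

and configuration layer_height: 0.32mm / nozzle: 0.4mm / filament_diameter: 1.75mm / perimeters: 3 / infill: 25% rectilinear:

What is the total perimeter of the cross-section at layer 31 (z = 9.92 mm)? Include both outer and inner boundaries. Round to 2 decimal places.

At z = 9.92 mm: the cube (footprint 11×24.5) is included at this height (perimeter 71.00 mm); the cube at (0, 14.5) (footprint 29×7) is included at this height (perimeter 72.00 mm); Taking the union: the regions partially overlap (shared area 77.00 mm²), so the edge portions inside another operand are dropped and the merged outline is re-measured after clipping — boundary = 107.00 mm; the cube at (12.5, 7.5) is present — its section is the full 19×28.5 rectangle (perimeter 95.00 mm); Keeping only the common overlap: the 19×28.5 cube at (12.5, 7.5) partially overlaps that combined region; clipping to the common part keeps 115.50 mm² — boundary = 47.00 mm. Overall, the cross-section is a single solid region. Total boundary length (outer) = 47.00 mm.

47.00 mm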